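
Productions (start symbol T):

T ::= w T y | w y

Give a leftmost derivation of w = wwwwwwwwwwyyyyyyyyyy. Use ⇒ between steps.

T ⇒ wTy ⇒ wwTyy ⇒ wwwTyyy ⇒ wwwwTyyyy ⇒ wwwwwTyyyyy ⇒ wwwwwwTyyyyyy ⇒ wwwwwwwTyyyyyyy ⇒ wwwwwwwwTyyyyyyyy ⇒ wwwwwwwwwTyyyyyyyyy ⇒ wwwwwwwwwwyyyyyyyyyy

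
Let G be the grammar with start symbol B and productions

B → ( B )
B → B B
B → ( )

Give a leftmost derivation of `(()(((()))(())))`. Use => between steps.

B => (B) => (BB) => (()B) => (()(B)) => (()(BB)) => (()((B)B)) => (()(((B))B)) => (()(((()))B)) => (()(((()))(B))) => (()(((()))(())))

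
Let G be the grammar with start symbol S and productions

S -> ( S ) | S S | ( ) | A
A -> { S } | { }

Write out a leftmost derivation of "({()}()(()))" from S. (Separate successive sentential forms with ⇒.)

S⇒(S)⇒(SS)⇒(SSS)⇒(ASS)⇒({S}SS)⇒({()}SS)⇒({()}()S)⇒({()}()(S))⇒({()}()(()))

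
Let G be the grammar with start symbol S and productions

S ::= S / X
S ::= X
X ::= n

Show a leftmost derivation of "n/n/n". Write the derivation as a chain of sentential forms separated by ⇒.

S ⇒ S/X   [S ::= S / X]
S/X ⇒ S/X/X   [S ::= S / X]
S/X/X ⇒ X/X/X   [S ::= X]
X/X/X ⇒ n/X/X   [X ::= n]
n/X/X ⇒ n/n/X   [X ::= n]
n/n/X ⇒ n/n/n   [X ::= n]

S ⇒ S/X ⇒ S/X/X ⇒ X/X/X ⇒ n/X/X ⇒ n/n/X ⇒ n/n/n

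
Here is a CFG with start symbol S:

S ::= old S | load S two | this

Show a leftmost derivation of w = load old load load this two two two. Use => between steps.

S => load S two => load old S two => load old load S two two => load old load load S two two two => load old load load this two two two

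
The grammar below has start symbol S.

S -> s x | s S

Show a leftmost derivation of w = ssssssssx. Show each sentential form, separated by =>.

S => sS => ssS => sssS => ssssS => sssssS => ssssssS => sssssssS => ssssssssx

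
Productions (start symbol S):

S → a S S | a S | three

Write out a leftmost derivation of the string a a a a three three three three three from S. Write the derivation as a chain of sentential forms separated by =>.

S => a S S => a a S S S => a a a S S S S => a a a a S S S S S => a a a a three S S S S => a a a a three three S S S => a a a a three three three S S => a a a a three three three three S => a a a a three three three three three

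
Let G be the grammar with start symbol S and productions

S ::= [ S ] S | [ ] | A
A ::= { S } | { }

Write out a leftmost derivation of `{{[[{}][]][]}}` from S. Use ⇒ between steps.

S ⇒ A ⇒ {S} ⇒ {A} ⇒ {{S}} ⇒ {{[S]S}} ⇒ {{[[S]S]S}} ⇒ {{[[A]S]S}} ⇒ {{[[{}]S]S}} ⇒ {{[[{}][]]S}} ⇒ {{[[{}][]][]}}

S ⇒ A   [S ::= A]
A ⇒ {S}   [A ::= { S }]
{S} ⇒ {A}   [S ::= A]
{A} ⇒ {{S}}   [A ::= { S }]
{{S}} ⇒ {{[S]S}}   [S ::= [ S ] S]
{{[S]S}} ⇒ {{[[S]S]S}}   [S ::= [ S ] S]
{{[[S]S]S}} ⇒ {{[[A]S]S}}   [S ::= A]
{{[[A]S]S}} ⇒ {{[[{}]S]S}}   [A ::= { }]
{{[[{}]S]S}} ⇒ {{[[{}][]]S}}   [S ::= [ ]]
{{[[{}][]]S}} ⇒ {{[[{}][]][]}}   [S ::= [ ]]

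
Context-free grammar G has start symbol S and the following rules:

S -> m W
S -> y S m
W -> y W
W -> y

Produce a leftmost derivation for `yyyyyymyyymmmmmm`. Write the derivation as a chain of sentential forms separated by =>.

S => ySm => yySmm => yyySmmm => yyyySmmmm => yyyyySmmmmm => yyyyyySmmmmmm => yyyyyymWmmmmmm => yyyyyymyWmmmmmm => yyyyyymyyWmmmmmm => yyyyyymyyymmmmmm

S => ySm   [S -> y S m]
ySm => yySmm   [S -> y S m]
yySmm => yyySmmm   [S -> y S m]
yyySmmm => yyyySmmmm   [S -> y S m]
yyyySmmmm => yyyyySmmmmm   [S -> y S m]
yyyyySmmmmm => yyyyyySmmmmmm   [S -> y S m]
yyyyyySmmmmmm => yyyyyymWmmmmmm   [S -> m W]
yyyyyymWmmmmmm => yyyyyymyWmmmmmm   [W -> y W]
yyyyyymyWmmmmmm => yyyyyymyyWmmmmmm   [W -> y W]
yyyyyymyyWmmmmmm => yyyyyymyyymmmmmm   [W -> y]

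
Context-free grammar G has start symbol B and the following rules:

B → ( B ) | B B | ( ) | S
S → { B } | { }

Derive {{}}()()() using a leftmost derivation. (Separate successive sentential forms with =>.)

B => BB => BBB => BBBB => SBBB => {B}BBB => {S}BBB => {{}}BBB => {{}}()BB => {{}}()()B => {{}}()()()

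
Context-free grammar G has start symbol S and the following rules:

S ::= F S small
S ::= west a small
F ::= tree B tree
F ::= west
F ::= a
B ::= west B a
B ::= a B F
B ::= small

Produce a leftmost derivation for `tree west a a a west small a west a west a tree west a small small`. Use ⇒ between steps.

S ⇒ F S small ⇒ tree B tree S small ⇒ tree west B a tree S small ⇒ tree west a B F a tree S small ⇒ tree west a a B F F a tree S small ⇒ tree west a a a B F F F a tree S small ⇒ tree west a a a west B a F F F a tree S small ⇒ tree west a a a west small a F F F a tree S small ⇒ tree west a a a west small a west F F a tree S small ⇒ tree west a a a west small a west a F a tree S small ⇒ tree west a a a west small a west a west a tree S small ⇒ tree west a a a west small a west a west a tree west a small small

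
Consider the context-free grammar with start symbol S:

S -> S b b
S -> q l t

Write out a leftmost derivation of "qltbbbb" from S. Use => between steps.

S=>Sbb=>Sbbbb=>qltbbbb

S => Sbb   [S -> S b b]
Sbb => Sbbbb   [S -> S b b]
Sbbbb => qltbbbb   [S -> q l t]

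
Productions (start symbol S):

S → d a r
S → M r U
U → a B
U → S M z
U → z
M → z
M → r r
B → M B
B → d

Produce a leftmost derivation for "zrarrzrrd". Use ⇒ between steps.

S ⇒ MrU ⇒ zrU ⇒ zraB ⇒ zraMB ⇒ zrarrB ⇒ zrarrMB ⇒ zrarrzB ⇒ zrarrzMB ⇒ zrarrzrrB ⇒ zrarrzrrd

S ⇒ MrU   [S → M r U]
MrU ⇒ zrU   [M → z]
zrU ⇒ zraB   [U → a B]
zraB ⇒ zraMB   [B → M B]
zraMB ⇒ zrarrB   [M → r r]
zrarrB ⇒ zrarrMB   [B → M B]
zrarrMB ⇒ zrarrzB   [M → z]
zrarrzB ⇒ zrarrzMB   [B → M B]
zrarrzMB ⇒ zrarrzrrB   [M → r r]
zrarrzrrB ⇒ zrarrzrrd   [B → d]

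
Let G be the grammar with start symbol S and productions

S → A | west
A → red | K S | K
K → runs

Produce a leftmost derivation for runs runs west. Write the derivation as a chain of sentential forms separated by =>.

S => A => K S => runs S => runs A => runs K S => runs runs S => runs runs west

S => A   [S → A]
A => K S   [A → K S]
K S => runs S   [K → runs]
runs S => runs A   [S → A]
runs A => runs K S   [A → K S]
runs K S => runs runs S   [K → runs]
runs runs S => runs runs west   [S → west]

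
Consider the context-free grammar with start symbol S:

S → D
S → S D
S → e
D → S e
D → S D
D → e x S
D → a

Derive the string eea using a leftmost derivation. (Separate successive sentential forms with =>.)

S => D => SD => DD => SeD => eeD => eea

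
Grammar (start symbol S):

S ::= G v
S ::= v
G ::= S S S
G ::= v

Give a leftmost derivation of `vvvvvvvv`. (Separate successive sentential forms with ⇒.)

S ⇒ Gv   [S ::= G v]
Gv ⇒ SSSv   [G ::= S S S]
SSSv ⇒ GvSSv   [S ::= G v]
GvSSv ⇒ SSSvSSv   [G ::= S S S]
SSSvSSv ⇒ vSSvSSv   [S ::= v]
vSSvSSv ⇒ vGvSvSSv   [S ::= G v]
vGvSvSSv ⇒ vvvSvSSv   [G ::= v]
vvvSvSSv ⇒ vvvvvSSv   [S ::= v]
vvvvvSSv ⇒ vvvvvvSv   [S ::= v]
vvvvvvSv ⇒ vvvvvvvv   [S ::= v]

S⇒Gv⇒SSSv⇒GvSSv⇒SSSvSSv⇒vSSvSSv⇒vGvSvSSv⇒vvvSvSSv⇒vvvvvSSv⇒vvvvvvSv⇒vvvvvvvv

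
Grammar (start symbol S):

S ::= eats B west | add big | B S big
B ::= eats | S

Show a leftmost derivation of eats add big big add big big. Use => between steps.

S => B S big => S S big => B S big S big => eats S big S big => eats add big big S big => eats add big big add big big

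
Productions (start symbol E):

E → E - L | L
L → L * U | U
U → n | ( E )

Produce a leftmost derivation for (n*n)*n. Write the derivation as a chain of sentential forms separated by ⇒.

E ⇒ L ⇒ L*U ⇒ U*U ⇒ (E)*U ⇒ (L)*U ⇒ (L*U)*U ⇒ (U*U)*U ⇒ (n*U)*U ⇒ (n*n)*U ⇒ (n*n)*n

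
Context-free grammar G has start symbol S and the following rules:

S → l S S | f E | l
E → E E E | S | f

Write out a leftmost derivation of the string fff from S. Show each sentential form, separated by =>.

S=>fE=>fS=>ffE=>fff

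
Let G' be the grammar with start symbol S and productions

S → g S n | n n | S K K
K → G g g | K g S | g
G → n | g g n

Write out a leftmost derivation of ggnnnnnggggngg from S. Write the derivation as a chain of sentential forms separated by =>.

S => SKK   [S → S K K]
SKK => gSnKK   [S → g S n]
gSnKK => ggSnnKK   [S → g S n]
ggSnnKK => ggnnnnKK   [S → n n]
ggnnnnKK => ggnnnnGggK   [K → G g g]
ggnnnnGggK => ggnnnnnggK   [G → n]
ggnnnnnggK => ggnnnnnggGgg   [K → G g g]
ggnnnnnggGgg => ggnnnnnggggngg   [G → g g n]

S => SKK => gSnKK => ggSnnKK => ggnnnnKK => ggnnnnGggK => ggnnnnnggK => ggnnnnnggGgg => ggnnnnnggggngg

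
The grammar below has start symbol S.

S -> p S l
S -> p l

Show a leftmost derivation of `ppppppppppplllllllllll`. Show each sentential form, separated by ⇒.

S ⇒ pSl ⇒ ppSll ⇒ pppSlll ⇒ ppppSllll ⇒ pppppSlllll ⇒ ppppppSllllll ⇒ pppppppSlllllll ⇒ ppppppppSllllllll ⇒ pppppppppSlllllllll ⇒ ppppppppppSllllllllll ⇒ ppppppppppplllllllllll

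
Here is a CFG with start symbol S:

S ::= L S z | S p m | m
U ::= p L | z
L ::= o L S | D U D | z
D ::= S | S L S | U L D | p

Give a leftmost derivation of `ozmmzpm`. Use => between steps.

S => Spm   [S ::= S p m]
Spm => LSzpm   [S ::= L S z]
LSzpm => oLSSzpm   [L ::= o L S]
oLSSzpm => ozSSzpm   [L ::= z]
ozSSzpm => ozmSzpm   [S ::= m]
ozmSzpm => ozmmzpm   [S ::= m]

S => Spm => LSzpm => oLSSzpm => ozSSzpm => ozmSzpm => ozmmzpm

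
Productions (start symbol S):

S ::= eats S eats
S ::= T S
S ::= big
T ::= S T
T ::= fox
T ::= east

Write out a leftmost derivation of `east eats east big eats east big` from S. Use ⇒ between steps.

S ⇒ T S   [S ::= T S]
T S ⇒ S T S   [T ::= S T]
S T S ⇒ T S T S   [S ::= T S]
T S T S ⇒ east S T S   [T ::= east]
east S T S ⇒ east eats S eats T S   [S ::= eats S eats]
east eats S eats T S ⇒ east eats T S eats T S   [S ::= T S]
east eats T S eats T S ⇒ east eats east S eats T S   [T ::= east]
east eats east S eats T S ⇒ east eats east big eats T S   [S ::= big]
east eats east big eats T S ⇒ east eats east big eats east S   [T ::= east]
east eats east big eats east S ⇒ east eats east big eats east big   [S ::= big]

S ⇒ T S ⇒ S T S ⇒ T S T S ⇒ east S T S ⇒ east eats S eats T S ⇒ east eats T S eats T S ⇒ east eats east S eats T S ⇒ east eats east big eats T S ⇒ east eats east big eats east S ⇒ east eats east big eats east big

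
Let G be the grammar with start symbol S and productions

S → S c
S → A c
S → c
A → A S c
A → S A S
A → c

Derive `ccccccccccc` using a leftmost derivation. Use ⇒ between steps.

S ⇒ Ac ⇒ AScc ⇒ AScScc ⇒ AScScScc ⇒ SASScScScc ⇒ AcASScScScc ⇒ ccASScScScc ⇒ cccSScScScc ⇒ ccccScScScc ⇒ ccccccScScc ⇒ ccccccccScc ⇒ ccccccccccc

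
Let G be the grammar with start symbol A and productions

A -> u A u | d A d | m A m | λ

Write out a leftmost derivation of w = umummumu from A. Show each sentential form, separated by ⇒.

A ⇒ uAu ⇒ umAmu ⇒ umuAumu ⇒ umumAmumu ⇒ umummumu

A ⇒ uAu   [A -> u A u]
uAu ⇒ umAmu   [A -> m A m]
umAmu ⇒ umuAumu   [A -> u A u]
umuAumu ⇒ umumAmumu   [A -> m A m]
umumAmumu ⇒ umummumu   [A -> λ]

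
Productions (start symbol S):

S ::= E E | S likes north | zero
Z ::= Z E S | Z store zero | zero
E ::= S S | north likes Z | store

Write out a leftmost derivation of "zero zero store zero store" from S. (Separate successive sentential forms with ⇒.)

S ⇒ E E ⇒ S S E ⇒ E E S E ⇒ S S E S E ⇒ zero S E S E ⇒ zero zero E S E ⇒ zero zero store S E ⇒ zero zero store zero E ⇒ zero zero store zero store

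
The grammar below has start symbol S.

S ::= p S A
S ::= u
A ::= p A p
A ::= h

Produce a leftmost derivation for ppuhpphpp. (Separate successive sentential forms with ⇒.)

S ⇒ pSA   [S ::= p S A]
pSA ⇒ ppSAA   [S ::= p S A]
ppSAA ⇒ ppuAA   [S ::= u]
ppuAA ⇒ ppuhA   [A ::= h]
ppuhA ⇒ ppuhpAp   [A ::= p A p]
ppuhpAp ⇒ ppuhppApp   [A ::= p A p]
ppuhppApp ⇒ ppuhpphpp   [A ::= h]

S ⇒ pSA ⇒ ppSAA ⇒ ppuAA ⇒ ppuhA ⇒ ppuhpAp ⇒ ppuhppApp ⇒ ppuhpphpp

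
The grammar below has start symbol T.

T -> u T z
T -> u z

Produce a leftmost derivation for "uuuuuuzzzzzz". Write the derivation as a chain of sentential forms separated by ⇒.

T ⇒ uTz ⇒ uuTzz ⇒ uuuTzzz ⇒ uuuuTzzzz ⇒ uuuuuTzzzzz ⇒ uuuuuuzzzzzz

T ⇒ uTz   [T -> u T z]
uTz ⇒ uuTzz   [T -> u T z]
uuTzz ⇒ uuuTzzz   [T -> u T z]
uuuTzzz ⇒ uuuuTzzzz   [T -> u T z]
uuuuTzzzz ⇒ uuuuuTzzzzz   [T -> u T z]
uuuuuTzzzzz ⇒ uuuuuuzzzzzz   [T -> u z]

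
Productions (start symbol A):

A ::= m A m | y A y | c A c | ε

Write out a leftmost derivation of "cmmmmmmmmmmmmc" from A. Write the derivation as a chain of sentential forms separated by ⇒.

A ⇒ cAc   [A ::= c A c]
cAc ⇒ cmAmc   [A ::= m A m]
cmAmc ⇒ cmmAmmc   [A ::= m A m]
cmmAmmc ⇒ cmmmAmmmc   [A ::= m A m]
cmmmAmmmc ⇒ cmmmmAmmmmc   [A ::= m A m]
cmmmmAmmmmc ⇒ cmmmmmAmmmmmc   [A ::= m A m]
cmmmmmAmmmmmc ⇒ cmmmmmmAmmmmmmc   [A ::= m A m]
cmmmmmmAmmmmmmc ⇒ cmmmmmmmmmmmmc   [A ::= ε]

A ⇒ cAc ⇒ cmAmc ⇒ cmmAmmc ⇒ cmmmAmmmc ⇒ cmmmmAmmmmc ⇒ cmmmmmAmmmmmc ⇒ cmmmmmmAmmmmmmc ⇒ cmmmmmmmmmmmmc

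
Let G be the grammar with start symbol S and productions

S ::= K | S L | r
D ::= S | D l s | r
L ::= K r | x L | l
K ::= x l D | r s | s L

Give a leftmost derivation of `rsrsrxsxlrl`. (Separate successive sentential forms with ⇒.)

S ⇒ SL ⇒ SLL ⇒ SLLL ⇒ KLLL ⇒ rsLLL ⇒ rsKrLL ⇒ rsrsrLL ⇒ rsrsrxLL ⇒ rsrsrxKrL ⇒ rsrsrxsLrL ⇒ rsrsrxsxLrL ⇒ rsrsrxsxlrL ⇒ rsrsrxsxlrl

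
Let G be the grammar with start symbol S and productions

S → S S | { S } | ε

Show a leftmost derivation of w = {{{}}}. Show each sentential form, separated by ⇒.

S ⇒ SS ⇒ SSS ⇒ SSSS ⇒ {S}SSS ⇒ {SS}SSS ⇒ {{S}S}SSS ⇒ {{{S}}S}SSS ⇒ {{{}}S}SSS ⇒ {{{}}}SSS ⇒ {{{}}}SS ⇒ {{{}}}S ⇒ {{{}}}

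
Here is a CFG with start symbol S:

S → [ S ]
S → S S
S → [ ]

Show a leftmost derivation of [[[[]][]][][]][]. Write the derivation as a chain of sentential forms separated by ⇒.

S ⇒ SS   [S → S S]
SS ⇒ [S]S   [S → [ S ]]
[S]S ⇒ [SS]S   [S → S S]
[SS]S ⇒ [SSS]S   [S → S S]
[SSS]S ⇒ [[S]SS]S   [S → [ S ]]
[[S]SS]S ⇒ [[SS]SS]S   [S → S S]
[[SS]SS]S ⇒ [[[S]S]SS]S   [S → [ S ]]
[[[S]S]SS]S ⇒ [[[[]]S]SS]S   [S → [ ]]
[[[[]]S]SS]S ⇒ [[[[]][]]SS]S   [S → [ ]]
[[[[]][]]SS]S ⇒ [[[[]][]][]S]S   [S → [ ]]
[[[[]][]][]S]S ⇒ [[[[]][]][][]]S   [S → [ ]]
[[[[]][]][][]]S ⇒ [[[[]][]][][]][]   [S → [ ]]

S ⇒ SS ⇒ [S]S ⇒ [SS]S ⇒ [SSS]S ⇒ [[S]SS]S ⇒ [[SS]SS]S ⇒ [[[S]S]SS]S ⇒ [[[[]]S]SS]S ⇒ [[[[]][]]SS]S ⇒ [[[[]][]][]S]S ⇒ [[[[]][]][][]]S ⇒ [[[[]][]][][]][]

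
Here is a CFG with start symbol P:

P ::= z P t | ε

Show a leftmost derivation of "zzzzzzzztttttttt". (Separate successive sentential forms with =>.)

P=>zPt=>zzPtt=>zzzPttt=>zzzzPtttt=>zzzzzPttttt=>zzzzzzPtttttt=>zzzzzzzPttttttt=>zzzzzzzzPtttttttt=>zzzzzzzztttttttt

P => zPt   [P ::= z P t]
zPt => zzPtt   [P ::= z P t]
zzPtt => zzzPttt   [P ::= z P t]
zzzPttt => zzzzPtttt   [P ::= z P t]
zzzzPtttt => zzzzzPttttt   [P ::= z P t]
zzzzzPttttt => zzzzzzPtttttt   [P ::= z P t]
zzzzzzPtttttt => zzzzzzzPttttttt   [P ::= z P t]
zzzzzzzPttttttt => zzzzzzzzPtttttttt   [P ::= z P t]
zzzzzzzzPtttttttt => zzzzzzzztttttttt   [P ::= ε]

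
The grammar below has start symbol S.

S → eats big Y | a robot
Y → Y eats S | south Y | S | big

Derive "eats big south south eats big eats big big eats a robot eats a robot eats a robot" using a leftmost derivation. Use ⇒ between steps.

S ⇒ eats big Y ⇒ eats big south Y ⇒ eats big south Y eats S ⇒ eats big south south Y eats S ⇒ eats big south south S eats S ⇒ eats big south south eats big Y eats S ⇒ eats big south south eats big Y eats S eats S ⇒ eats big south south eats big S eats S eats S ⇒ eats big south south eats big eats big Y eats S eats S ⇒ eats big south south eats big eats big Y eats S eats S eats S ⇒ eats big south south eats big eats big big eats S eats S eats S ⇒ eats big south south eats big eats big big eats a robot eats S eats S ⇒ eats big south south eats big eats big big eats a robot eats a robot eats S ⇒ eats big south south eats big eats big big eats a robot eats a robot eats a robot

S ⇒ eats big Y   [S → eats big Y]
eats big Y ⇒ eats big south Y   [Y → south Y]
eats big south Y ⇒ eats big south Y eats S   [Y → Y eats S]
eats big south Y eats S ⇒ eats big south south Y eats S   [Y → south Y]
eats big south south Y eats S ⇒ eats big south south S eats S   [Y → S]
eats big south south S eats S ⇒ eats big south south eats big Y eats S   [S → eats big Y]
eats big south south eats big Y eats S ⇒ eats big south south eats big Y eats S eats S   [Y → Y eats S]
eats big south south eats big Y eats S eats S ⇒ eats big south south eats big S eats S eats S   [Y → S]
eats big south south eats big S eats S eats S ⇒ eats big south south eats big eats big Y eats S eats S   [S → eats big Y]
eats big south south eats big eats big Y eats S eats S ⇒ eats big south south eats big eats big Y eats S eats S eats S   [Y → Y eats S]
eats big south south eats big eats big Y eats S eats S eats S ⇒ eats big south south eats big eats big big eats S eats S eats S   [Y → big]
eats big south south eats big eats big big eats S eats S eats S ⇒ eats big south south eats big eats big big eats a robot eats S eats S   [S → a robot]
eats big south south eats big eats big big eats a robot eats S eats S ⇒ eats big south south eats big eats big big eats a robot eats a robot eats S   [S → a robot]
eats big south south eats big eats big big eats a robot eats a robot eats S ⇒ eats big south south eats big eats big big eats a robot eats a robot eats a robot   [S → a robot]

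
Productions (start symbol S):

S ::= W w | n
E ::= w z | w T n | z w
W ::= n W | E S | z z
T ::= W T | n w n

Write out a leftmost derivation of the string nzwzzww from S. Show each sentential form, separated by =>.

S => Ww => nWw => nESw => nzwSw => nzwWww => nzwzzww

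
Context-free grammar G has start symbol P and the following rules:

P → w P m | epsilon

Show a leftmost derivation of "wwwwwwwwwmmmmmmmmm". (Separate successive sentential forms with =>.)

P => wPm => wwPmm => wwwPmmm => wwwwPmmmm => wwwwwPmmmmm => wwwwwwPmmmmmm => wwwwwwwPmmmmmmm => wwwwwwwwPmmmmmmmm => wwwwwwwwwPmmmmmmmmm => wwwwwwwwwmmmmmmmmm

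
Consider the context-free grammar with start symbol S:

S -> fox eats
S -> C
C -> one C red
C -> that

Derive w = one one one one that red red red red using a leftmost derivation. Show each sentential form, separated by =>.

S => C => one C red => one one C red red => one one one C red red red => one one one one C red red red red => one one one one that red red red red

S => C   [S -> C]
C => one C red   [C -> one C red]
one C red => one one C red red   [C -> one C red]
one one C red red => one one one C red red red   [C -> one C red]
one one one C red red red => one one one one C red red red red   [C -> one C red]
one one one one C red red red red => one one one one that red red red red   [C -> that]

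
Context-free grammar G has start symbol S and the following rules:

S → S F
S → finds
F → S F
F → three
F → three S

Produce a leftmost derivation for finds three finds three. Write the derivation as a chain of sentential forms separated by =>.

S => S F   [S → S F]
S F => S F F   [S → S F]
S F F => finds F F   [S → finds]
finds F F => finds three S F   [F → three S]
finds three S F => finds three finds F   [S → finds]
finds three finds F => finds three finds three   [F → three]

S => S F => S F F => finds F F => finds three S F => finds three finds F => finds three finds three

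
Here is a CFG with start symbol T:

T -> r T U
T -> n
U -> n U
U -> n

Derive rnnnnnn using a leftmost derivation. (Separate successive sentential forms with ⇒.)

T ⇒ rTU   [T -> r T U]
rTU ⇒ rnU   [T -> n]
rnU ⇒ rnnU   [U -> n U]
rnnU ⇒ rnnnU   [U -> n U]
rnnnU ⇒ rnnnnU   [U -> n U]
rnnnnU ⇒ rnnnnnU   [U -> n U]
rnnnnnU ⇒ rnnnnnn   [U -> n]

T⇒rTU⇒rnU⇒rnnU⇒rnnnU⇒rnnnnU⇒rnnnnnU⇒rnnnnnn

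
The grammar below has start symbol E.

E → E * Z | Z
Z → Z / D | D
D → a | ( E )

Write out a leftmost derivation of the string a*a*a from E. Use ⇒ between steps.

E⇒E*Z⇒E*Z*Z⇒Z*Z*Z⇒D*Z*Z⇒a*Z*Z⇒a*D*Z⇒a*a*Z⇒a*a*D⇒a*a*a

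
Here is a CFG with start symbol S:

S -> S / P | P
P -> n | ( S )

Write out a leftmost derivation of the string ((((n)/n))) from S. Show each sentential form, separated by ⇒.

S ⇒ P ⇒ (S) ⇒ (P) ⇒ ((S)) ⇒ ((P)) ⇒ (((S))) ⇒ (((S/P))) ⇒ (((P/P))) ⇒ ((((S)/P))) ⇒ ((((P)/P))) ⇒ ((((n)/P))) ⇒ ((((n)/n)))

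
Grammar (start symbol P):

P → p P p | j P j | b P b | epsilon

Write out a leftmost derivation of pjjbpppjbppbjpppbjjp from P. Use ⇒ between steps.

P ⇒ pPp   [P → p P p]
pPp ⇒ pjPjp   [P → j P j]
pjPjp ⇒ pjjPjjp   [P → j P j]
pjjPjjp ⇒ pjjbPbjjp   [P → b P b]
pjjbPbjjp ⇒ pjjbpPpbjjp   [P → p P p]
pjjbpPpbjjp ⇒ pjjbppPppbjjp   [P → p P p]
pjjbppPppbjjp ⇒ pjjbpppPpppbjjp   [P → p P p]
pjjbpppPpppbjjp ⇒ pjjbpppjPjpppbjjp   [P → j P j]
pjjbpppjPjpppbjjp ⇒ pjjbpppjbPbjpppbjjp   [P → b P b]
pjjbpppjbPbjpppbjjp ⇒ pjjbpppjbpPpbjpppbjjp   [P → p P p]
pjjbpppjbpPpbjpppbjjp ⇒ pjjbpppjbppbjpppbjjp   [P → epsilon]

P ⇒ pPp ⇒ pjPjp ⇒ pjjPjjp ⇒ pjjbPbjjp ⇒ pjjbpPpbjjp ⇒ pjjbppPppbjjp ⇒ pjjbpppPpppbjjp ⇒ pjjbpppjPjpppbjjp ⇒ pjjbpppjbPbjpppbjjp ⇒ pjjbpppjbpPpbjpppbjjp ⇒ pjjbpppjbppbjpppbjjp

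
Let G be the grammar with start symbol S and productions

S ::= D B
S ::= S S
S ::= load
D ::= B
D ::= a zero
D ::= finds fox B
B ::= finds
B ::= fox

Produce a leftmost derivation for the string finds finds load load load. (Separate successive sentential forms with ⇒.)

S ⇒ S S   [S ::= S S]
S S ⇒ D B S   [S ::= D B]
D B S ⇒ B B S   [D ::= B]
B B S ⇒ finds B S   [B ::= finds]
finds B S ⇒ finds finds S   [B ::= finds]
finds finds S ⇒ finds finds S S   [S ::= S S]
finds finds S S ⇒ finds finds S S S   [S ::= S S]
finds finds S S S ⇒ finds finds load S S   [S ::= load]
finds finds load S S ⇒ finds finds load load S   [S ::= load]
finds finds load load S ⇒ finds finds load load load   [S ::= load]

S ⇒ S S ⇒ D B S ⇒ B B S ⇒ finds B S ⇒ finds finds S ⇒ finds finds S S ⇒ finds finds S S S ⇒ finds finds load S S ⇒ finds finds load load S ⇒ finds finds load load load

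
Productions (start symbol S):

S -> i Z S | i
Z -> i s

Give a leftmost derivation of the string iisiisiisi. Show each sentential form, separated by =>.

S=>iZS=>iisS=>iisiZS=>iisiisS=>iisiisiZS=>iisiisiisS=>iisiisiisi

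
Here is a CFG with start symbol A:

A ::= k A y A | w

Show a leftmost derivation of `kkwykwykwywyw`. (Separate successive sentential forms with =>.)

A => kAyA => kkAyAyA => kkwyAyA => kkwykAyAyA => kkwykwyAyA => kkwykwykAyAyA => kkwykwykwyAyA => kkwykwykwywyA => kkwykwykwywyw

A => kAyA   [A ::= k A y A]
kAyA => kkAyAyA   [A ::= k A y A]
kkAyAyA => kkwyAyA   [A ::= w]
kkwyAyA => kkwykAyAyA   [A ::= k A y A]
kkwykAyAyA => kkwykwyAyA   [A ::= w]
kkwykwyAyA => kkwykwykAyAyA   [A ::= k A y A]
kkwykwykAyAyA => kkwykwykwyAyA   [A ::= w]
kkwykwykwyAyA => kkwykwykwywyA   [A ::= w]
kkwykwykwywyA => kkwykwykwywyw   [A ::= w]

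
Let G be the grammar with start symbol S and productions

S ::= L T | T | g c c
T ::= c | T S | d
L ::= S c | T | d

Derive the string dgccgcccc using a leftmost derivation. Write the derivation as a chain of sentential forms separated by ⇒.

S⇒LT⇒ScT⇒TcT⇒TScT⇒TSScT⇒dSScT⇒dgccScT⇒dgccgcccT⇒dgccgcccc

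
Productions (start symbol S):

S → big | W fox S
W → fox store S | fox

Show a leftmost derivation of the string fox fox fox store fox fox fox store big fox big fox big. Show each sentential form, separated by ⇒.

S ⇒ W fox S ⇒ fox fox S ⇒ fox fox W fox S ⇒ fox fox fox store S fox S ⇒ fox fox fox store W fox S fox S ⇒ fox fox fox store fox fox S fox S ⇒ fox fox fox store fox fox W fox S fox S ⇒ fox fox fox store fox fox fox store S fox S fox S ⇒ fox fox fox store fox fox fox store big fox S fox S ⇒ fox fox fox store fox fox fox store big fox big fox S ⇒ fox fox fox store fox fox fox store big fox big fox big

S ⇒ W fox S   [S → W fox S]
W fox S ⇒ fox fox S   [W → fox]
fox fox S ⇒ fox fox W fox S   [S → W fox S]
fox fox W fox S ⇒ fox fox fox store S fox S   [W → fox store S]
fox fox fox store S fox S ⇒ fox fox fox store W fox S fox S   [S → W fox S]
fox fox fox store W fox S fox S ⇒ fox fox fox store fox fox S fox S   [W → fox]
fox fox fox store fox fox S fox S ⇒ fox fox fox store fox fox W fox S fox S   [S → W fox S]
fox fox fox store fox fox W fox S fox S ⇒ fox fox fox store fox fox fox store S fox S fox S   [W → fox store S]
fox fox fox store fox fox fox store S fox S fox S ⇒ fox fox fox store fox fox fox store big fox S fox S   [S → big]
fox fox fox store fox fox fox store big fox S fox S ⇒ fox fox fox store fox fox fox store big fox big fox S   [S → big]
fox fox fox store fox fox fox store big fox big fox S ⇒ fox fox fox store fox fox fox store big fox big fox big   [S → big]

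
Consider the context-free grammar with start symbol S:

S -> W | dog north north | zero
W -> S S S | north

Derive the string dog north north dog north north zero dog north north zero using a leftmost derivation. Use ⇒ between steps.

S ⇒ W ⇒ S S S ⇒ W S S ⇒ S S S S S ⇒ dog north north S S S S ⇒ dog north north dog north north S S S ⇒ dog north north dog north north zero S S ⇒ dog north north dog north north zero dog north north S ⇒ dog north north dog north north zero dog north north zero

S ⇒ W   [S -> W]
W ⇒ S S S   [W -> S S S]
S S S ⇒ W S S   [S -> W]
W S S ⇒ S S S S S   [W -> S S S]
S S S S S ⇒ dog north north S S S S   [S -> dog north north]
dog north north S S S S ⇒ dog north north dog north north S S S   [S -> dog north north]
dog north north dog north north S S S ⇒ dog north north dog north north zero S S   [S -> zero]
dog north north dog north north zero S S ⇒ dog north north dog north north zero dog north north S   [S -> dog north north]
dog north north dog north north zero dog north north S ⇒ dog north north dog north north zero dog north north zero   [S -> zero]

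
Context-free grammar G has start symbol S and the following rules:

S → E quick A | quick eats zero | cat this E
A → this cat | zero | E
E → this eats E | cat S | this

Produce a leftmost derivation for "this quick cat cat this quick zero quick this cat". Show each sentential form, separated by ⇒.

S ⇒ E quick A ⇒ this quick A ⇒ this quick E ⇒ this quick cat S ⇒ this quick cat E quick A ⇒ this quick cat cat S quick A ⇒ this quick cat cat E quick A quick A ⇒ this quick cat cat this quick A quick A ⇒ this quick cat cat this quick zero quick A ⇒ this quick cat cat this quick zero quick this cat

S ⇒ E quick A   [S → E quick A]
E quick A ⇒ this quick A   [E → this]
this quick A ⇒ this quick E   [A → E]
this quick E ⇒ this quick cat S   [E → cat S]
this quick cat S ⇒ this quick cat E quick A   [S → E quick A]
this quick cat E quick A ⇒ this quick cat cat S quick A   [E → cat S]
this quick cat cat S quick A ⇒ this quick cat cat E quick A quick A   [S → E quick A]
this quick cat cat E quick A quick A ⇒ this quick cat cat this quick A quick A   [E → this]
this quick cat cat this quick A quick A ⇒ this quick cat cat this quick zero quick A   [A → zero]
this quick cat cat this quick zero quick A ⇒ this quick cat cat this quick zero quick this cat   [A → this cat]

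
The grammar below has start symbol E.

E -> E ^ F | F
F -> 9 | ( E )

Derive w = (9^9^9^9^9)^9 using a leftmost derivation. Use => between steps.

E => E^F => F^F => (E)^F => (E^F)^F => (E^F^F)^F => (E^F^F^F)^F => (E^F^F^F^F)^F => (F^F^F^F^F)^F => (9^F^F^F^F)^F => (9^9^F^F^F)^F => (9^9^9^F^F)^F => (9^9^9^9^F)^F => (9^9^9^9^9)^F => (9^9^9^9^9)^9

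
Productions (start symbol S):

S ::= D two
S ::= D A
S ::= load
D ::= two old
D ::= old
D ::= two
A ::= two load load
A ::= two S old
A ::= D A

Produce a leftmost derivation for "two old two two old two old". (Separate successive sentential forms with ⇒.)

S ⇒ D A ⇒ two old A ⇒ two old two S old ⇒ two old two D two old ⇒ two old two two old two old

S ⇒ D A   [S ::= D A]
D A ⇒ two old A   [D ::= two old]
two old A ⇒ two old two S old   [A ::= two S old]
two old two S old ⇒ two old two D two old   [S ::= D two]
two old two D two old ⇒ two old two two old two old   [D ::= two old]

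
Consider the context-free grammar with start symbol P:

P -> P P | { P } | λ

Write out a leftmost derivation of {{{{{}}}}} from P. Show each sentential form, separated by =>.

P => PP => PPP => {P}PP => {PP}PP => {{P}P}PP => {{PP}P}PP => {{{P}P}P}PP => {{{{P}}P}P}PP => {{{{{P}}}P}P}PP => {{{{{}}}P}P}PP => {{{{{}}}}P}PP => {{{{{}}}}}PP => {{{{{}}}}}P => {{{{{}}}}}

P => PP   [P -> P P]
PP => PPP   [P -> P P]
PPP => {P}PP   [P -> { P }]
{P}PP => {PP}PP   [P -> P P]
{PP}PP => {{P}P}PP   [P -> { P }]
{{P}P}PP => {{PP}P}PP   [P -> P P]
{{PP}P}PP => {{{P}P}P}PP   [P -> { P }]
{{{P}P}P}PP => {{{{P}}P}P}PP   [P -> { P }]
{{{{P}}P}P}PP => {{{{{P}}}P}P}PP   [P -> { P }]
{{{{{P}}}P}P}PP => {{{{{}}}P}P}PP   [P -> λ]
{{{{{}}}P}P}PP => {{{{{}}}}P}PP   [P -> λ]
{{{{{}}}}P}PP => {{{{{}}}}}PP   [P -> λ]
{{{{{}}}}}PP => {{{{{}}}}}P   [P -> λ]
{{{{{}}}}}P => {{{{{}}}}}   [P -> λ]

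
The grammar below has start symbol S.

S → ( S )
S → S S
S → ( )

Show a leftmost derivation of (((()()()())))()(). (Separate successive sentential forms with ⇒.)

S⇒SS⇒SSS⇒(S)SS⇒((S))SS⇒(((S)))SS⇒(((SS)))SS⇒(((()S)))SS⇒(((()SS)))SS⇒(((()SSS)))SS⇒(((()()SS)))SS⇒(((()()()S)))SS⇒(((()()()())))SS⇒(((()()()())))()S⇒(((()()()())))()()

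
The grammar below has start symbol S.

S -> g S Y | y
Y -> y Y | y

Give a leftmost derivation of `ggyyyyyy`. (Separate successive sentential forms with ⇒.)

S⇒gSY⇒ggSYY⇒ggyYY⇒ggyyYY⇒ggyyyYY⇒ggyyyyY⇒ggyyyyyY⇒ggyyyyyy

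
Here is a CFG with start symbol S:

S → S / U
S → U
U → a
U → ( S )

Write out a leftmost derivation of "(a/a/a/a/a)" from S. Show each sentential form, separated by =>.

S => U => (S) => (S/U) => (S/U/U) => (S/U/U/U) => (S/U/U/U/U) => (U/U/U/U/U) => (a/U/U/U/U) => (a/a/U/U/U) => (a/a/a/U/U) => (a/a/a/a/U) => (a/a/a/a/a)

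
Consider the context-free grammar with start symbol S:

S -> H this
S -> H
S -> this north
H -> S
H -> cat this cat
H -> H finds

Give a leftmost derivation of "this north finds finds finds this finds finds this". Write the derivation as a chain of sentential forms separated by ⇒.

S ⇒ H this ⇒ H finds this ⇒ H finds finds this ⇒ S finds finds this ⇒ H this finds finds this ⇒ H finds this finds finds this ⇒ H finds finds this finds finds this ⇒ H finds finds finds this finds finds this ⇒ S finds finds finds this finds finds this ⇒ this north finds finds finds this finds finds this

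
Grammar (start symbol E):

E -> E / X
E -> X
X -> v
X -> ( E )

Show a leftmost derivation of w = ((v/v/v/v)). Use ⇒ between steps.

E ⇒ X ⇒ (E) ⇒ (X) ⇒ ((E)) ⇒ ((E/X)) ⇒ ((E/X/X)) ⇒ ((E/X/X/X)) ⇒ ((X/X/X/X)) ⇒ ((v/X/X/X)) ⇒ ((v/v/X/X)) ⇒ ((v/v/v/X)) ⇒ ((v/v/v/v))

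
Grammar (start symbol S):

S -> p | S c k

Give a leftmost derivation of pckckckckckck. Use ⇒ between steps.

S ⇒ Sck   [S -> S c k]
Sck ⇒ Sckck   [S -> S c k]
Sckck ⇒ Sckckck   [S -> S c k]
Sckckck ⇒ Sckckckck   [S -> S c k]
Sckckckck ⇒ Sckckckckck   [S -> S c k]
Sckckckckck ⇒ Sckckckckckck   [S -> S c k]
Sckckckckckck ⇒ pckckckckckck   [S -> p]

S⇒Sck⇒Sckck⇒Sckckck⇒Sckckckck⇒Sckckckckck⇒Sckckckckckck⇒pckckckckckck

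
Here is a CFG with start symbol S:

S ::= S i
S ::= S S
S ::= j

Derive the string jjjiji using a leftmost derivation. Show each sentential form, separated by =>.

S => Si   [S ::= S i]
Si => SSi   [S ::= S S]
SSi => SiSi   [S ::= S i]
SiSi => SSiSi   [S ::= S S]
SSiSi => SSSiSi   [S ::= S S]
SSSiSi => jSSiSi   [S ::= j]
jSSiSi => jjSiSi   [S ::= j]
jjSiSi => jjjiSi   [S ::= j]
jjjiSi => jjjiji   [S ::= j]

S => Si => SSi => SiSi => SSiSi => SSSiSi => jSSiSi => jjSiSi => jjjiSi => jjjiji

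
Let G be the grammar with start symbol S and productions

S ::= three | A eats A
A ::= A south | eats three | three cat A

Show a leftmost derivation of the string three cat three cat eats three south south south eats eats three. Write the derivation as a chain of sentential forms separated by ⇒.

S ⇒ A eats A ⇒ A south eats A ⇒ A south south eats A ⇒ A south south south eats A ⇒ three cat A south south south eats A ⇒ three cat three cat A south south south eats A ⇒ three cat three cat eats three south south south eats A ⇒ three cat three cat eats three south south south eats eats three

S ⇒ A eats A   [S ::= A eats A]
A eats A ⇒ A south eats A   [A ::= A south]
A south eats A ⇒ A south south eats A   [A ::= A south]
A south south eats A ⇒ A south south south eats A   [A ::= A south]
A south south south eats A ⇒ three cat A south south south eats A   [A ::= three cat A]
three cat A south south south eats A ⇒ three cat three cat A south south south eats A   [A ::= three cat A]
three cat three cat A south south south eats A ⇒ three cat three cat eats three south south south eats A   [A ::= eats three]
three cat three cat eats three south south south eats A ⇒ three cat three cat eats three south south south eats eats three   [A ::= eats three]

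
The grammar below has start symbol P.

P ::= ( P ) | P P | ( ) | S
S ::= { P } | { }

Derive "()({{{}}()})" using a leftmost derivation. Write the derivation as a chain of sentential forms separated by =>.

P => PP   [P ::= P P]
PP => ()P   [P ::= ( )]
()P => ()(P)   [P ::= ( P )]
()(P) => ()(S)   [P ::= S]
()(S) => ()({P})   [S ::= { P }]
()({P}) => ()({PP})   [P ::= P P]
()({PP}) => ()({SP})   [P ::= S]
()({SP}) => ()({{P}P})   [S ::= { P }]
()({{P}P}) => ()({{S}P})   [P ::= S]
()({{S}P}) => ()({{{}}P})   [S ::= { }]
()({{{}}P}) => ()({{{}}()})   [P ::= ( )]

P=>PP=>()P=>()(P)=>()(S)=>()({P})=>()({PP})=>()({SP})=>()({{P}P})=>()({{S}P})=>()({{{}}P})=>()({{{}}()})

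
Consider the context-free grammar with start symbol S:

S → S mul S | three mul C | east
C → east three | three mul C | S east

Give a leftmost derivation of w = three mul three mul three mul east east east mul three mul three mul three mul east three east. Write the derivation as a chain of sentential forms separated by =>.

S => three mul C => three mul S east => three mul S mul S east => three mul three mul C mul S east => three mul three mul S east mul S east => three mul three mul three mul C east mul S east => three mul three mul three mul S east east mul S east => three mul three mul three mul east east east mul S east => three mul three mul three mul east east east mul three mul C east => three mul three mul three mul east east east mul three mul three mul C east => three mul three mul three mul east east east mul three mul three mul three mul C east => three mul three mul three mul east east east mul three mul three mul three mul east three east

S => three mul C   [S → three mul C]
three mul C => three mul S east   [C → S east]
three mul S east => three mul S mul S east   [S → S mul S]
three mul S mul S east => three mul three mul C mul S east   [S → three mul C]
three mul three mul C mul S east => three mul three mul S east mul S east   [C → S east]
three mul three mul S east mul S east => three mul three mul three mul C east mul S east   [S → three mul C]
three mul three mul three mul C east mul S east => three mul three mul three mul S east east mul S east   [C → S east]
three mul three mul three mul S east east mul S east => three mul three mul three mul east east east mul S east   [S → east]
three mul three mul three mul east east east mul S east => three mul three mul three mul east east east mul three mul C east   [S → three mul C]
three mul three mul three mul east east east mul three mul C east => three mul three mul three mul east east east mul three mul three mul C east   [C → three mul C]
three mul three mul three mul east east east mul three mul three mul C east => three mul three mul three mul east east east mul three mul three mul three mul C east   [C → three mul C]
three mul three mul three mul east east east mul three mul three mul three mul C east => three mul three mul three mul east east east mul three mul three mul three mul east three east   [C → east three]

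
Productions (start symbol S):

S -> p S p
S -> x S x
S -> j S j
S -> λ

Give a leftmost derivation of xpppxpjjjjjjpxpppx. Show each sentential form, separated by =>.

S=>xSx=>xpSpx=>xppSppx=>xpppSpppx=>xpppxSxpppx=>xpppxpSpxpppx=>xpppxpjSjpxpppx=>xpppxpjjSjjpxpppx=>xpppxpjjjSjjjpxpppx=>xpppxpjjjjjjpxpppx

S => xSx   [S -> x S x]
xSx => xpSpx   [S -> p S p]
xpSpx => xppSppx   [S -> p S p]
xppSppx => xpppSpppx   [S -> p S p]
xpppSpppx => xpppxSxpppx   [S -> x S x]
xpppxSxpppx => xpppxpSpxpppx   [S -> p S p]
xpppxpSpxpppx => xpppxpjSjpxpppx   [S -> j S j]
xpppxpjSjpxpppx => xpppxpjjSjjpxpppx   [S -> j S j]
xpppxpjjSjjpxpppx => xpppxpjjjSjjjpxpppx   [S -> j S j]
xpppxpjjjSjjjpxpppx => xpppxpjjjjjjpxpppx   [S -> λ]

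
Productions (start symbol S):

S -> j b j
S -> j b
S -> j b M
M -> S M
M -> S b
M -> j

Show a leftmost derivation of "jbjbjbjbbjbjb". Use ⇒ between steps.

S⇒jbM⇒jbSM⇒jbjbM⇒jbjbSM⇒jbjbjbMM⇒jbjbjbSbM⇒jbjbjbjbbM⇒jbjbjbjbbSb⇒jbjbjbjbbjbMb⇒jbjbjbjbbjbjb

S ⇒ jbM   [S -> j b M]
jbM ⇒ jbSM   [M -> S M]
jbSM ⇒ jbjbM   [S -> j b]
jbjbM ⇒ jbjbSM   [M -> S M]
jbjbSM ⇒ jbjbjbMM   [S -> j b M]
jbjbjbMM ⇒ jbjbjbSbM   [M -> S b]
jbjbjbSbM ⇒ jbjbjbjbbM   [S -> j b]
jbjbjbjbbM ⇒ jbjbjbjbbSb   [M -> S b]
jbjbjbjbbSb ⇒ jbjbjbjbbjbMb   [S -> j b M]
jbjbjbjbbjbMb ⇒ jbjbjbjbbjbjb   [M -> j]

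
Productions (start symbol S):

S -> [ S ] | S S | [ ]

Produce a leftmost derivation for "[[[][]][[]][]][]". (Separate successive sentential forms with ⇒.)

S ⇒ SS ⇒ [S]S ⇒ [SS]S ⇒ [SSS]S ⇒ [[S]SS]S ⇒ [[SS]SS]S ⇒ [[[]S]SS]S ⇒ [[[][]]SS]S ⇒ [[[][]][S]S]S ⇒ [[[][]][[]]S]S ⇒ [[[][]][[]][]]S ⇒ [[[][]][[]][]][]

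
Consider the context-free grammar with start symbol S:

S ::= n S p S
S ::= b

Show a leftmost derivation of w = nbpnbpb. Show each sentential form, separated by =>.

S => nSpS => nbpS => nbpnSpS => nbpnbpS => nbpnbpb

S => nSpS   [S ::= n S p S]
nSpS => nbpS   [S ::= b]
nbpS => nbpnSpS   [S ::= n S p S]
nbpnSpS => nbpnbpS   [S ::= b]
nbpnbpS => nbpnbpb   [S ::= b]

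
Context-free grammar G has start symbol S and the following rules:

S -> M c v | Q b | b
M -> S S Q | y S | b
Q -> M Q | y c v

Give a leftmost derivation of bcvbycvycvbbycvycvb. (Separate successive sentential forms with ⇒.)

S ⇒ Qb ⇒ MQb ⇒ SSQQb ⇒ QbSQQb ⇒ MQbSQQb ⇒ SSQQbSQQb ⇒ McvSQQbSQQb ⇒ bcvSQQbSQQb ⇒ bcvbQQbSQQb ⇒ bcvbycvQbSQQb ⇒ bcvbycvycvbSQQb ⇒ bcvbycvycvbbQQb ⇒ bcvbycvycvbbycvQb ⇒ bcvbycvycvbbycvycvb

S ⇒ Qb   [S -> Q b]
Qb ⇒ MQb   [Q -> M Q]
MQb ⇒ SSQQb   [M -> S S Q]
SSQQb ⇒ QbSQQb   [S -> Q b]
QbSQQb ⇒ MQbSQQb   [Q -> M Q]
MQbSQQb ⇒ SSQQbSQQb   [M -> S S Q]
SSQQbSQQb ⇒ McvSQQbSQQb   [S -> M c v]
McvSQQbSQQb ⇒ bcvSQQbSQQb   [M -> b]
bcvSQQbSQQb ⇒ bcvbQQbSQQb   [S -> b]
bcvbQQbSQQb ⇒ bcvbycvQbSQQb   [Q -> y c v]
bcvbycvQbSQQb ⇒ bcvbycvycvbSQQb   [Q -> y c v]
bcvbycvycvbSQQb ⇒ bcvbycvycvbbQQb   [S -> b]
bcvbycvycvbbQQb ⇒ bcvbycvycvbbycvQb   [Q -> y c v]
bcvbycvycvbbycvQb ⇒ bcvbycvycvbbycvycvb   [Q -> y c v]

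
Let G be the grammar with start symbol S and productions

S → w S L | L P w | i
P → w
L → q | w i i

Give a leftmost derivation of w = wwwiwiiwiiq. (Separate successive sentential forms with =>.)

S => wSL => wwSLL => wwwSLLL => wwwiLLL => wwwiwiiLL => wwwiwiiwiiL => wwwiwiiwiiq

S => wSL   [S → w S L]
wSL => wwSLL   [S → w S L]
wwSLL => wwwSLLL   [S → w S L]
wwwSLLL => wwwiLLL   [S → i]
wwwiLLL => wwwiwiiLL   [L → w i i]
wwwiwiiLL => wwwiwiiwiiL   [L → w i i]
wwwiwiiwiiL => wwwiwiiwiiq   [L → q]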